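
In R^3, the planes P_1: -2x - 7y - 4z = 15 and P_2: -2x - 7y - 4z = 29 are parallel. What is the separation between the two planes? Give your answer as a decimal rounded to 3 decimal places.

Same normal n = (-2, -7, -4) with |n| = √69; distance = |15 − 29| / |n| = 14/√69 ≈ 1.685.

1.685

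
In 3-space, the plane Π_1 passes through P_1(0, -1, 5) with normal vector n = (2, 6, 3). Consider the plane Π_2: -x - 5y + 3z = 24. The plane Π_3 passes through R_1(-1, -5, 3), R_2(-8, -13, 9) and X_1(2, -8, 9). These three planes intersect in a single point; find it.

Π_1: n·r = n·P_1 gives 2x + 6y + 3z = 9.
R_1R_2 = (-7, -8, 6), R_1X_1 = (3, -3, 6); a normal to Π_3 is R_1R_2 × R_1X_1 = (-30, 60, 45).
Using R_1: Π_3 has equation -30x + 60y + 45z = -135.
Solving the 3×3 linear system 2x + 6y + 3z = 9, -x - 5y + 3z = 24, -30x + 60y + 45z = -135 (e.g. by elimination or Cramer's rule, determinant = -1710) gives (6, -3, 5).

(6, -3, 5)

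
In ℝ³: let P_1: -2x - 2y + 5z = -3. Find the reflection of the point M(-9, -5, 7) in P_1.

λ = (n·M − d)/|n|² = (63 − (-3))/33 = 2.
Reflection = M − 2λn = (-9, -5, 7) − 4·(-2, -2, 5) = (-1, 3, -13).

(-1, 3, -13)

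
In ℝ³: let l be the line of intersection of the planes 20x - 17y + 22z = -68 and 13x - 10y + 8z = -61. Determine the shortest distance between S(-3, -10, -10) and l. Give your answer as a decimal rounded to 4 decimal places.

Direction of l: (20, -17, 22) × (13, -10, 8) = (84, 126, 21).
A point on l: solving the two plane equations with x = -5 gives (-5, 2, 3).
Taking (-5, 2, 3) on l with direction v = (84, 126, 21): w = S − (-5, 2, 3) = (2, -12, -13), and w × v = (1386, -1134, 1260).
Distance = |w × v| / |v| = √4794552 / √23373 ≈ 14.3224.

14.3224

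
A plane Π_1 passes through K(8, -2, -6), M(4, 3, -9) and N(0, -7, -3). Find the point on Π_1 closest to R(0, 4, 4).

KM = (-4, 5, -3), KN = (-8, -5, 3); a normal to Π_1 is KM × KN = (0, 36, 60).
Using K: Π_1 has equation 36y + 60z = -432.
Foot = R − λn with λ = (n·R − d)/|n|² = (384 − (-432))/4896 = 1/6.
Foot = (0, 4, 4) − (1/6)·(0, 36, 60) = (0, -2, -6).

(0, -2, -6)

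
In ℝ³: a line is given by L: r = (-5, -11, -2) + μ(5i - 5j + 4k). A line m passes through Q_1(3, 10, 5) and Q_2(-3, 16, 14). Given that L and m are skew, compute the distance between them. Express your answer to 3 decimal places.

A direction vector for m is Q_2 − Q_1 = (-6, 6, 9).
Common perpendicular direction n = (5, -5, 4) × (-6, 6, 9) = (-69, -69, 0).
With w = (3, 10, 5) − (-5, -11, -2) = (8, 21, 7), w · n = -2001.
Distance = |w · n| / |n| = |-2001| / √9522 ≈ 20.506.

20.506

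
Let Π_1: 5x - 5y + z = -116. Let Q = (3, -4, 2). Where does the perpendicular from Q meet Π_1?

(-12, 11, -1)

Foot = Q − λn with λ = (n·Q − d)/|n|² = (37 − (-116))/51 = 3.
Foot = (3, -4, 2) − 3·(5, -5, 1) = (-12, 11, -1).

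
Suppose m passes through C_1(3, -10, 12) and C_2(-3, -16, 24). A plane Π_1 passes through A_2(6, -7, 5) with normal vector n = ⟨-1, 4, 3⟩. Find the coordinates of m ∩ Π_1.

(7, -6, 4)

A direction vector for m is C_2 − C_1 = (-6, -6, 12).
Π_1: n·r = n·A_2 gives -x + 4y + 3z = -19.
Substitute r = (3, -10, 12) + t(-6, -6, 12) into the plane: -7 + 18t = -19, so t = -2/3.
Intersection: (3, -10, 12) + (-2/3)·(-6, -6, 12) = (7, -6, 4).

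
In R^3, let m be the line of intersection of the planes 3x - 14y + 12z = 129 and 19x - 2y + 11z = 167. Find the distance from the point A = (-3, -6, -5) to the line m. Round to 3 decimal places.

Direction of m: (3, -14, 12) × (19, -2, 11) = (-130, 195, 260).
A point on m: solving the two plane equations with x = 5 gives (5, -3, 6).
Taking (5, -3, 6) on m with direction v = (-130, 195, 260): w = A − (5, -3, 6) = (-8, -3, -11), and w × v = (1365, 3510, -1950).
Distance = |w × v| / |v| = √17985825 / √122525 ≈ 12.116.

12.116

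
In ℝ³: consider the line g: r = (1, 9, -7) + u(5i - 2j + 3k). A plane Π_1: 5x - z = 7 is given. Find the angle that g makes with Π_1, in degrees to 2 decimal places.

sin θ = |n·v| / (|n||v|) = |22| / (√26 · √38) = 0.69991.
θ ≈ 44.42°.

44.42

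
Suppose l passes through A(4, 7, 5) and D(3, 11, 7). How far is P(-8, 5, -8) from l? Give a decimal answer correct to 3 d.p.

17.145

A direction vector for l is D − A = (-1, 4, 2).
Taking (4, 7, 5) on l with direction v = (-1, 4, 2): w = P − (4, 7, 5) = (-12, -2, -13), and w × v = (48, 37, -50).
Distance = |w × v| / |v| = √6173 / √21 ≈ 17.145.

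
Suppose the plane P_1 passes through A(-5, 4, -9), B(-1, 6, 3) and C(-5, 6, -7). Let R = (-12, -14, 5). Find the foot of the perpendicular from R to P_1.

AB = (4, 2, 12), AC = (0, 2, 2); a normal to P_1 is AB × AC = (-20, -8, 8).
Using A: P_1 has equation -20x - 8y + 8z = -4.
Foot = R − λn with λ = (n·R − d)/|n|² = (392 − (-4))/528 = 3/4.
Foot = (-12, -14, 5) − (3/4)·(-20, -8, 8) = (3, -8, -1).

(3, -8, -1)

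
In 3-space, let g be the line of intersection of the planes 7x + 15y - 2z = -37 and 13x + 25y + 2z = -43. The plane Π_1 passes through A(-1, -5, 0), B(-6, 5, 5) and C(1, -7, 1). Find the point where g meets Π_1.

(-2, -1, 4)

Direction of g: (7, 15, -2) × (13, 25, 2) = (80, -40, -20).
A point on g: solving the two plane equations with x = 10 gives (10, -7, 1).
AB = (-5, 10, 5), AC = (2, -2, 1); a normal to Π_1 is AB × AC = (20, 15, -10).
Using A: Π_1 has equation 20x + 15y - 10z = -95.
Substitute r = (10, -7, 1) + t(80, -40, -20) into the plane: 85 + 1200t = -95, so t = -3/20.
Intersection: (10, -7, 1) + (-3/20)·(80, -40, -20) = (-2, -1, 4).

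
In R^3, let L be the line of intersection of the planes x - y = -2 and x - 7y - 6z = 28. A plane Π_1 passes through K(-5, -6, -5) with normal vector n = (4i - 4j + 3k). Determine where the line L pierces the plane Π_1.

Direction of L: (1, -1, 0) × (1, -7, -6) = (6, 6, -6).
A point on L: solving the two plane equations with x = -2 gives (-2, 0, -5).
Π_1: n·r = n·K gives 4x - 4y + 3z = -11.
Substitute r = (-2, 0, -5) + t(6, 6, -6) into the plane: -23 + (-18)t = -11, so t = -2/3.
Intersection: (-2, 0, -5) + (-2/3)·(6, 6, -6) = (-6, -4, -1).

(-6, -4, -1)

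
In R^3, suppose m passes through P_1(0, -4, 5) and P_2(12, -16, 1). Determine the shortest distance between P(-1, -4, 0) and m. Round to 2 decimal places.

5.08

A direction vector for m is P_2 − P_1 = (12, -12, -4).
Taking (0, -4, 5) on m with direction v = (12, -12, -4): w = P − (0, -4, 5) = (-1, 0, -5), and w × v = (-60, -64, 12).
Distance = |w × v| / |v| = √7840 / √304 ≈ 5.08.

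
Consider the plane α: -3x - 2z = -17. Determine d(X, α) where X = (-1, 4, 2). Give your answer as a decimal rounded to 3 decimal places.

n·X − d = (-3)·(-1) + (0)·(4) + (-2)·(2) − (-17) = 16; |n| = √13.
Distance = |16| / √13 = 16/√13 ≈ 4.438.

4.438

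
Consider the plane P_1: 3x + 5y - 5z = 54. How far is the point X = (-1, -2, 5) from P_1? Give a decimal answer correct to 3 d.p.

11.977

n·X − d = (3)·(-1) + (5)·(-2) + (-5)·(5) − 54 = -92; |n| = √59.
Distance = |-92| / √59 = 92/√59 ≈ 11.977.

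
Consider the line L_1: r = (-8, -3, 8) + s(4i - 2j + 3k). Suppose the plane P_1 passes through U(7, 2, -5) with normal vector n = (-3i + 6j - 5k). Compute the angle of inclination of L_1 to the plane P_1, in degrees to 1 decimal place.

P_1: n·r = n·U gives -3x + 6y - 5z = 16.
sin θ = |n·v| / (|n||v|) = |-39| / (√70 · √29) = 0.86560.
θ ≈ 60.0°.

60.0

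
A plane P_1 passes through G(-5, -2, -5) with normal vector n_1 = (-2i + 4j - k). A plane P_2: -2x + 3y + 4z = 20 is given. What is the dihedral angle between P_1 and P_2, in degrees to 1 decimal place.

60.9

P_1: n_1·r = n_1·G gives -2x + 4y - z = 7.
cos θ = |n₁·n₂| / (|n₁||n₂|) = |12| / (√21 · √29).
θ = arccos(0.48626) ≈ 60.9°.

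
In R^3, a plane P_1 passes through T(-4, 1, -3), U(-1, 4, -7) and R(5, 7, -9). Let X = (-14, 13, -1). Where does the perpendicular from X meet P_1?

(-10, 1, -7)

TU = (3, 3, -4), TR = (9, 6, -6); a normal to P_1 is TU × TR = (6, -18, -9).
Using T: P_1 has equation 6x - 18y - 9z = -15.
Foot = X − λn with λ = (n·X − d)/|n|² = (-309 − (-15))/441 = -2/3.
Foot = (-14, 13, -1) − (-2/3)·(6, -18, -9) = (-10, 1, -7).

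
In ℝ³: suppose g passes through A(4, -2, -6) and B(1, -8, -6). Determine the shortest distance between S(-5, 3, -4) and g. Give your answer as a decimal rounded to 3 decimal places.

A direction vector for g is B − A = (-3, -6, 0).
Taking (4, -2, -6) on g with direction v = (-3, -6, 0): w = S − (4, -2, -6) = (-9, 5, 2), and w × v = (12, -6, 69).
Distance = |w × v| / |v| = √4941 / √45 ≈ 10.479.

10.479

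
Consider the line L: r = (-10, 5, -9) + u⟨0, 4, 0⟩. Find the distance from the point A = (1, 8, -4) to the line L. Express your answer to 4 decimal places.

Taking (-10, 5, -9) on L with direction v = (0, 4, 0): w = A − (-10, 5, -9) = (11, 3, 5), and w × v = (-20, 0, 44).
Distance = |w × v| / |v| = √2336 / √16 ≈ 12.0830.

12.0830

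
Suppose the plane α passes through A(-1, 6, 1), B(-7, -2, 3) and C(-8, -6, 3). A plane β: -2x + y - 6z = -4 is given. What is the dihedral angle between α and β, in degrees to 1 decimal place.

8.5

AB = (-6, -8, 2), AC = (-7, -12, 2); a normal to α is AB × AC = (8, -2, 16).
Using A: α has equation 8x - 2y + 16z = -4.
cos θ = |n₁·n₂| / (|n₁||n₂|) = |-114| / (√324 · √41).
θ = arccos(0.98910) ≈ 8.5°.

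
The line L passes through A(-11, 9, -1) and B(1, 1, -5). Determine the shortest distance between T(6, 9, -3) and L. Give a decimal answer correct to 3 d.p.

9.610

A direction vector for L is B − A = (12, -8, -4).
Taking (-11, 9, -1) on L with direction v = (12, -8, -4): w = T − (-11, 9, -1) = (17, 0, -2), and w × v = (-16, 44, -136).
Distance = |w × v| / |v| = √20688 / √224 ≈ 9.610.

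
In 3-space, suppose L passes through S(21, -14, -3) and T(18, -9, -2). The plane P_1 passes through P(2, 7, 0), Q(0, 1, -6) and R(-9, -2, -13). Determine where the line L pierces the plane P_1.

(12, 1, 0)

A direction vector for L is T − S = (-3, 5, 1).
PQ = (-2, -6, -6), PR = (-11, -9, -13); a normal to P_1 is PQ × PR = (24, 40, -48).
Using P: P_1 has equation 24x + 40y - 48z = 328.
Substitute r = (21, -14, -3) + t(-3, 5, 1) into the plane: 88 + 80t = 328, so t = 3.
Intersection: (21, -14, -3) + 3·(-3, 5, 1) = (12, 1, 0).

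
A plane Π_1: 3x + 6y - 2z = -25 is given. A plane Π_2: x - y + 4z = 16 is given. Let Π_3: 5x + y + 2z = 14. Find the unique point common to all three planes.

Solving the 3×3 linear system 3x + 6y - 2z = -25, x - y + 4z = 16, 5x + y + 2z = 14 (e.g. by elimination or Cramer's rule, determinant = 78) gives (3, -5, 2).

(3, -5, 2)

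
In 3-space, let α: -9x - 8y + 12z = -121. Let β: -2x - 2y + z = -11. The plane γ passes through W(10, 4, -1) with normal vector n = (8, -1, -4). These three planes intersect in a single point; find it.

(5, -4, -9)

γ: n·r = n·W gives 8x - y - 4z = 80.
Solving the 3×3 linear system -9x - 8y + 12z = -121, -2x - 2y + z = -11, 8x - y - 4z = 80 (e.g. by elimination or Cramer's rule, determinant = 135) gives (5, -4, -9).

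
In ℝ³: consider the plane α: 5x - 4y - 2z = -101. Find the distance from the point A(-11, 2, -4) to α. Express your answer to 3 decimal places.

6.857

n·A − d = (5)·(-11) + (-4)·(2) + (-2)·(-4) − (-101) = 46; |n| = √45.
Distance = |46| / √45 = 46/√45 ≈ 6.857.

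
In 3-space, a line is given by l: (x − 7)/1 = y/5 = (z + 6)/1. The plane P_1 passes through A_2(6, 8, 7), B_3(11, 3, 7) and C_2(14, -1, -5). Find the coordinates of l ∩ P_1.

l has direction (1, 5, 1) through (7, 0, -6).
A_2B_3 = (5, -5, 0), A_2C_2 = (8, -9, -12); a normal to P_1 is A_2B_3 × A_2C_2 = (60, 60, -5).
Using A_2: P_1 has equation 60x + 60y - 5z = 805.
Substitute r = (7, 0, -6) + t(1, 5, 1) into the plane: 450 + 355t = 805, so t = 1.
Intersection: (7, 0, -6) + 1·(1, 5, 1) = (8, 5, -5).

(8, 5, -5)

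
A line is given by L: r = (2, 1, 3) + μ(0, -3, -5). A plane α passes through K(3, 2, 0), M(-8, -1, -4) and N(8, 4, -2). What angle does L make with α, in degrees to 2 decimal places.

KM = (-11, -3, -4), KN = (5, 2, -2); a normal to α is KM × KN = (14, -42, -7).
Using K: α has equation 14x - 42y - 7z = -42.
sin θ = |n·v| / (|n||v|) = |161| / (√2009 · √34) = 0.61602.
θ ≈ 38.03°.

38.03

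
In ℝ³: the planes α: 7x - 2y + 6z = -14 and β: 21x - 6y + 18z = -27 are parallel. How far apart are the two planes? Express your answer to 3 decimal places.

0.530

Rescale β by 1/3: 7x - 2y + 6z = -9. Then distance = |-14 − (-9)| / √89 ≈ 0.530.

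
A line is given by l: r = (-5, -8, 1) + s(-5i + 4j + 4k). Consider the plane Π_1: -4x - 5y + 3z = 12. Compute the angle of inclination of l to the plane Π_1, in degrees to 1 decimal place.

sin θ = |n·v| / (|n||v|) = |12| / (√50 · √57) = 0.22478.
θ ≈ 13.0°.

13.0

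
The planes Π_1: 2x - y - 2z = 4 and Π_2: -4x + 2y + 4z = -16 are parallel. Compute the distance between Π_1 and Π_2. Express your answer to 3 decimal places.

1.333

Rescale Π_2 by 1/(-2): 2x - y - 2z = 8. Then distance = |4 − 8| / √9 ≈ 1.333.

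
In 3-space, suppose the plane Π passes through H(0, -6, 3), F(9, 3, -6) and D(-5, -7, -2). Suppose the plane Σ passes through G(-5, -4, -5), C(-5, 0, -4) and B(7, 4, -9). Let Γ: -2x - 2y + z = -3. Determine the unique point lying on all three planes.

(0, -2, -7)

HF = (9, 9, -9), HD = (-5, -1, -5); a normal to Π is HF × HD = (-54, 90, 36).
Using H: Π has equation -54x + 90y + 36z = -432.
GC = (0, 4, 1), GB = (12, 8, -4); a normal to Σ is GC × GB = (-24, 12, -48).
Using G: Σ has equation -24x + 12y - 48z = 312.
Solving the 3×3 linear system -54x + 90y + 36z = -432, -24x + 12y - 48z = 312, -2x - 2y + z = -3 (e.g. by elimination or Cramer's rule, determinant = 17928) gives (0, -2, -7).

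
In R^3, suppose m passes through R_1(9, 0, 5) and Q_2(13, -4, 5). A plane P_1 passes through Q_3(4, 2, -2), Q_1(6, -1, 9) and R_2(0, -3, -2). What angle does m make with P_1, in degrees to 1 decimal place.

71.6

A direction vector for m is Q_2 − R_1 = (4, -4, 0).
Q_3Q_1 = (2, -3, 11), Q_3R_2 = (-4, -5, 0); a normal to P_1 is Q_3Q_1 × Q_3R_2 = (55, -44, -22).
Using Q_3: P_1 has equation 55x - 44y - 22z = 176.
sin θ = |n·v| / (|n||v|) = |396| / (√5445 · √32) = 0.94868.
θ ≈ 71.6°.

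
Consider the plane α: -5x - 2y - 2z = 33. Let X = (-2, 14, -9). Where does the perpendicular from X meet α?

(-7, 12, -11)

Foot = X − λn with λ = (n·X − d)/|n|² = (0 − 33)/33 = -1.
Foot = (-2, 14, -9) − (-1)·(-5, -2, -2) = (-7, 12, -11).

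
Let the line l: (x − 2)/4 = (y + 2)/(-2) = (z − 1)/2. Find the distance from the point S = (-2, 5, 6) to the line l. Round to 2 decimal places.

l has direction (4, -2, 2) through (2, -2, 1).
Taking (2, -2, 1) on l with direction v = (4, -2, 2): w = S − (2, -2, 1) = (-4, 7, 5), and w × v = (24, 28, -20).
Distance = |w × v| / |v| = √1760 / √24 ≈ 8.56.

8.56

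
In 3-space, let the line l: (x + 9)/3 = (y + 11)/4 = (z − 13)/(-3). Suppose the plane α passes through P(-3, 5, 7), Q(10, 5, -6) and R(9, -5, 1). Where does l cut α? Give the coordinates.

(3, 5, 1)

l has direction (3, 4, -3) through (-9, -11, 13).
PQ = (13, 0, -13), PR = (12, -10, -6); a normal to α is PQ × PR = (-130, -78, -130).
Using P: α has equation -130x - 78y - 130z = -910.
Substitute r = (-9, -11, 13) + t(3, 4, -3) into the plane: 338 + (-312)t = -910, so t = 4.
Intersection: (-9, -11, 13) + 4·(3, 4, -3) = (3, 5, 1).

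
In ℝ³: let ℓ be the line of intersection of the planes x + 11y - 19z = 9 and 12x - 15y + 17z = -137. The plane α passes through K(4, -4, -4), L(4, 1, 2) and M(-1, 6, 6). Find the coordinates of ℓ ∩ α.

Direction of ℓ: (1, 11, -19) × (12, -15, 17) = (-98, -245, -147).
A point on ℓ: solving the two plane equations with x = -10 gives (-10, 0, -1).
KL = (0, 5, 6), KM = (-5, 10, 10); a normal to α is KL × KM = (-10, -30, 25).
Using K: α has equation -10x - 30y + 25z = -20.
Substitute r = (-10, 0, -1) + t(-98, -245, -147) into the plane: 75 + 4655t = -20, so t = -1/49.
Intersection: (-10, 0, -1) + (-1/49)·(-98, -245, -147) = (-8, 5, 2).

(-8, 5, 2)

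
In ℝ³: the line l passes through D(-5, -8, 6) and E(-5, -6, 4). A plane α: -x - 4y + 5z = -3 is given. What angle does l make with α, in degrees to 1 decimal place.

79.1

A direction vector for l is E − D = (0, 2, -2).
sin θ = |n·v| / (|n||v|) = |-18| / (√42 · √8) = 0.98198.
θ ≈ 79.1°.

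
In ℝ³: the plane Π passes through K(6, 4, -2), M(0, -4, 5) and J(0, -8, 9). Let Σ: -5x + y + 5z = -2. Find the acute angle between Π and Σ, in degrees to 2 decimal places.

47.78

KM = (-6, -8, 7), KJ = (-6, -12, 11); a normal to Π is KM × KJ = (-4, 24, 24).
Using K: Π has equation -4x + 24y + 24z = 24.
cos θ = |n₁·n₂| / (|n₁||n₂|) = |164| / (√1168 · √51).
θ = arccos(0.67195) ≈ 47.78°.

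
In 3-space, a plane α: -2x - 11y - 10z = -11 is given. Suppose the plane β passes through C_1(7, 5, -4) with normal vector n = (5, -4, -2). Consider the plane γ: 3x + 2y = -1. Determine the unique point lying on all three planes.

(3, -5, 6)

β: n·r = n·C_1 gives 5x - 4y - 2z = 23.
Solving the 3×3 linear system -2x - 11y - 10z = -11, 5x - 4y - 2z = 23, 3x + 2y = -1 (e.g. by elimination or Cramer's rule, determinant = -162) gives (3, -5, 6).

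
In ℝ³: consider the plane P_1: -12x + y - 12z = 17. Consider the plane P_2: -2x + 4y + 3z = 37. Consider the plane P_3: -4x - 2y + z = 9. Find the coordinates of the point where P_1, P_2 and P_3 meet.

(-4, 5, 3)

Solving the 3×3 linear system -12x + y - 12z = 17, -2x + 4y + 3z = 37, -4x - 2y + z = 9 (e.g. by elimination or Cramer's rule, determinant = -370) gives (-4, 5, 3).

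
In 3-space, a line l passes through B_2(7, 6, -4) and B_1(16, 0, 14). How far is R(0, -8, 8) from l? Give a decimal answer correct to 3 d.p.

16.175

A direction vector for l is B_1 − B_2 = (9, -6, 18).
Taking (7, 6, -4) on l with direction v = (9, -6, 18): w = R − (7, 6, -4) = (-7, -14, 12), and w × v = (-180, 234, 168).
Distance = |w × v| / |v| = √115380 / √441 ≈ 16.175.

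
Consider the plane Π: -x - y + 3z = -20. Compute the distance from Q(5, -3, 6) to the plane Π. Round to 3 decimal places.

10.854

n·Q − d = (-1)·(5) + (-1)·(-3) + (3)·(6) − (-20) = 36; |n| = √11.
Distance = |36| / √11 = 36/√11 ≈ 10.854.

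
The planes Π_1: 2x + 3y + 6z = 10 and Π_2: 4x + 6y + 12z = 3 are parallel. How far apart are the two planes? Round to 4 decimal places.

1.2143

Rescale Π_2 by 1/2: 2x + 3y + 6z = 3/2. Then distance = |10 − (3/2)| / √49 ≈ 1.2143.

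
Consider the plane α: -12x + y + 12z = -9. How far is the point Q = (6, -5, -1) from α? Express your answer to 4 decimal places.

4.7059

n·Q − d = (-12)·(6) + (1)·(-5) + (12)·(-1) − (-9) = -80; |n| = √289.
Distance = |-80| / √289 = 80/√289 ≈ 4.7059.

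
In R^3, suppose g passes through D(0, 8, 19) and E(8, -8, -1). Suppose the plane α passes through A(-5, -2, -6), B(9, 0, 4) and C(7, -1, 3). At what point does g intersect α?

A direction vector for g is E − D = (8, -16, -20).
AB = (14, 2, 10), AC = (12, 1, 9); a normal to α is AB × AC = (8, -6, -10).
Using A: α has equation 8x - 6y - 10z = 32.
Substitute r = (0, 8, 19) + t(8, -16, -20) into the plane: -238 + 360t = 32, so t = 3/4.
Intersection: (0, 8, 19) + (3/4)·(8, -16, -20) = (6, -4, 4).

(6, -4, 4)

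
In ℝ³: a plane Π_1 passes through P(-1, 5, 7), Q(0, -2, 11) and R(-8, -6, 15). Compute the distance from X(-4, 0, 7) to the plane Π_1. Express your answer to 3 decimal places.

PQ = (1, -7, 4), PR = (-7, -11, 8); a normal to Π_1 is PQ × PR = (-12, -36, -60).
Using P: Π_1 has equation -12x - 36y - 60z = -588.
n·X − d = (-12)·(-4) + (-36)·(0) + (-60)·(7) − (-588) = 216; |n| = √5040.
Distance = |216| / √5040 = 216/√5040 ≈ 3.043.

3.043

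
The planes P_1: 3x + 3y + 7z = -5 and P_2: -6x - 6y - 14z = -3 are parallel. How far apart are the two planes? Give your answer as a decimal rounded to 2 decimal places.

0.79

Rescale P_2 by 1/(-2): 3x + 3y + 7z = 3/2. Then distance = |-5 − (3/2)| / √67 ≈ 0.79.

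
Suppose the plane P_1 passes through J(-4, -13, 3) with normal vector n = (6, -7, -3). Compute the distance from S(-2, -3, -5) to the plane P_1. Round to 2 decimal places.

3.51

P_1: n·r = n·J gives 6x - 7y - 3z = 58.
n·S − d = (6)·(-2) + (-7)·(-3) + (-3)·(-5) − 58 = -34; |n| = √94.
Distance = |-34| / √94 = 34/√94 ≈ 3.51.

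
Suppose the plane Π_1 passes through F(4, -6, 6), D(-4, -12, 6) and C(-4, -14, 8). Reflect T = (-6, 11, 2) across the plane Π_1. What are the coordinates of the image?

(6, -5, -14)

FD = (-8, -6, 0), FC = (-8, -8, 2); a normal to Π_1 is FD × FC = (-12, 16, 16).
Using F: Π_1 has equation -12x + 16y + 16z = -48.
λ = (n·T − d)/|n|² = (280 − (-48))/656 = 1/2.
Reflection = T − 2λn = (-6, 11, 2) − 1·(-12, 16, 16) = (6, -5, -14).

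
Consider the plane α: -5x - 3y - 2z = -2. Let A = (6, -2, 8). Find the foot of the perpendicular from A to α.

(1, -5, 6)

Foot = A − λn with λ = (n·A − d)/|n|² = (-40 − (-2))/38 = -1.
Foot = (6, -2, 8) − (-1)·(-5, -3, -2) = (1, -5, 6).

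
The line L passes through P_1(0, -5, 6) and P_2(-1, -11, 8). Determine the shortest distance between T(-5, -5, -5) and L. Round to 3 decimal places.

A direction vector for L is P_2 − P_1 = (-1, -6, 2).
Taking (0, -5, 6) on L with direction v = (-1, -6, 2): w = T − (0, -5, 6) = (-5, 0, -11), and w × v = (-66, 21, 30).
Distance = |w × v| / |v| = √5697 / √41 ≈ 11.788.

11.788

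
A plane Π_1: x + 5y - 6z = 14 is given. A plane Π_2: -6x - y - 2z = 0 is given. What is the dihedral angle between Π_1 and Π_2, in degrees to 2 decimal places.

cos θ = |n₁·n₂| / (|n₁||n₂|) = |1| / (√62 · √41).
θ = arccos(0.01983) ≈ 88.86°.

88.86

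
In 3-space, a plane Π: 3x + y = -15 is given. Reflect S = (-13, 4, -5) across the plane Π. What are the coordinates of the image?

(-1, 8, -5)

λ = (n·S − d)/|n|² = (-35 − (-15))/10 = -2.
Reflection = S − 2λn = (-13, 4, -5) − (-4)·(3, 1, 0) = (-1, 8, -5).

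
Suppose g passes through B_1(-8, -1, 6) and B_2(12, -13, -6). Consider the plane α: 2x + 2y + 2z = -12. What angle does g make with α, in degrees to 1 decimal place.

A direction vector for g is B_2 − B_1 = (20, -12, -12).
sin θ = |n·v| / (|n||v|) = |-8| / (√12 · √688) = 0.08805.
θ ≈ 5.1°.

5.1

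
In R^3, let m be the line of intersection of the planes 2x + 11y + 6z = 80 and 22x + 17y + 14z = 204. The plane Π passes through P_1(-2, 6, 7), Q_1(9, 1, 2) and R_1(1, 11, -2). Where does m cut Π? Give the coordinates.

(4, 6, 1)

Direction of m: (2, 11, 6) × (22, 17, 14) = (52, 104, -208).
A point on m: solving the two plane equations with x = 0 gives (0, -2, 17).
P_1Q_1 = (11, -5, -5), P_1R_1 = (3, 5, -9); a normal to Π is P_1Q_1 × P_1R_1 = (70, 84, 70).
Using P_1: Π has equation 70x + 84y + 70z = 854.
Substitute r = (0, -2, 17) + t(52, 104, -208) into the plane: 1022 + (-2184)t = 854, so t = 1/13.
Intersection: (0, -2, 17) + (1/13)·(52, 104, -208) = (4, 6, 1).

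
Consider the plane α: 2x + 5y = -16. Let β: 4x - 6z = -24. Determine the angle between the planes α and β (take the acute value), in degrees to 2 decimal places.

78.11

cos θ = |n₁·n₂| / (|n₁||n₂|) = |8| / (√29 · √52).
θ = arccos(0.20601) ≈ 78.11°.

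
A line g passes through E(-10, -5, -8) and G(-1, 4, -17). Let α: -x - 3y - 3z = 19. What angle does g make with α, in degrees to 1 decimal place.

7.6

A direction vector for g is G − E = (9, 9, -9).
sin θ = |n·v| / (|n||v|) = |-9| / (√19 · √243) = 0.13245.
θ ≈ 7.6°.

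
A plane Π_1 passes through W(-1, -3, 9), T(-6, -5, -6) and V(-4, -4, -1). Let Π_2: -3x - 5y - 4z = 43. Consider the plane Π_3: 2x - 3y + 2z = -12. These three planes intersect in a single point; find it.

WT = (-5, -2, -15), WV = (-3, -1, -10); a normal to Π_1 is WT × WV = (5, -5, -1).
Using W: Π_1 has equation 5x - 5y - z = 1.
Solving the 3×3 linear system 5x - 5y - z = 1, -3x - 5y - 4z = 43, 2x - 3y + 2z = -12 (e.g. by elimination or Cramer's rule, determinant = -119) gives (-3, -2, -6).

(-3, -2, -6)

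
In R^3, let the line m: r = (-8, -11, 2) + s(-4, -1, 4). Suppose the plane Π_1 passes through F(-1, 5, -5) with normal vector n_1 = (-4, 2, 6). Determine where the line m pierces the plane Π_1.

Π_1: n_1·r = n_1·F gives -4x + 2y + 6z = -16.
Substitute r = (-8, -11, 2) + t(-4, -1, 4) into the plane: 22 + 38t = -16, so t = -1.
Intersection: (-8, -11, 2) + (-1)·(-4, -1, 4) = (-4, -10, -2).

(-4, -10, -2)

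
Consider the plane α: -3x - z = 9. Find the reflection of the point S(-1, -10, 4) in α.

λ = (n·S − d)/|n|² = (-1 − 9)/10 = -1.
Reflection = S − 2λn = (-1, -10, 4) − (-2)·(-3, 0, -1) = (-7, -10, 2).

(-7, -10, 2)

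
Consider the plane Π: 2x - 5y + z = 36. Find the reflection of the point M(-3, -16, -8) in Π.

λ = (n·M − d)/|n|² = (66 − 36)/30 = 1.
Reflection = M − 2λn = (-3, -16, -8) − 2·(2, -5, 1) = (-7, -6, -10).

(-7, -6, -10)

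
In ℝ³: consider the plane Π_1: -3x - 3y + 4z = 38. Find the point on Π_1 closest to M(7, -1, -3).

Foot = M − λn with λ = (n·M − d)/|n|² = (-30 − 38)/34 = -2.
Foot = (7, -1, -3) − (-2)·(-3, -3, 4) = (1, -7, 5).

(1, -7, 5)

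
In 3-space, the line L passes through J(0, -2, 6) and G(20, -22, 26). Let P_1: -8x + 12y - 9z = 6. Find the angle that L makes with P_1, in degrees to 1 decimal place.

80.0

A direction vector for L is G − J = (20, -20, 20).
sin θ = |n·v| / (|n||v|) = |-580| / (√289 · √1200) = 0.98489.
θ ≈ 80.0°.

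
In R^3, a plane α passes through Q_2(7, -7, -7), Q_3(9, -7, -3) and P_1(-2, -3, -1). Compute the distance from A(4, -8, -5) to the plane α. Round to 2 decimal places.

2.19

Q_2Q_3 = (2, 0, 4), Q_2P_1 = (-9, 4, 6); a normal to α is Q_2Q_3 × Q_2P_1 = (-16, -48, 8).
Using Q_2: α has equation -16x - 48y + 8z = 168.
n·A − d = (-16)·(4) + (-48)·(-8) + (8)·(-5) − 168 = 112; |n| = √2624.
Distance = |112| / √2624 = 112/√2624 ≈ 2.19.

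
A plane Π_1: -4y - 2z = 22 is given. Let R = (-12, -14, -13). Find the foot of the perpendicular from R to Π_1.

Foot = R − λn with λ = (n·R − d)/|n|² = (82 − 22)/20 = 3.
Foot = (-12, -14, -13) − 3·(0, -4, -2) = (-12, -2, -7).

(-12, -2, -7)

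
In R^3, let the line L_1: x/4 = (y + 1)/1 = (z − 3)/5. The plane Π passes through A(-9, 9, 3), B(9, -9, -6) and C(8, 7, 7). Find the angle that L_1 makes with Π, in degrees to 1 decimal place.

19.0

L_1 has direction (4, 1, 5) through (0, -1, 3).
AB = (18, -18, -9), AC = (17, -2, 4); a normal to Π is AB × AC = (-90, -225, 270).
Using A: Π has equation -90x - 225y + 270z = -405.
sin θ = |n·v| / (|n||v|) = |765| / (√131625 · √42) = 0.32536.
θ ≈ 19.0°.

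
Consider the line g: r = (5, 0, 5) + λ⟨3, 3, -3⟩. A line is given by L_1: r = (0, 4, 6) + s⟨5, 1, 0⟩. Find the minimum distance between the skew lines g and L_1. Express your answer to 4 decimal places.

Common perpendicular direction n = (3, 3, -3) × (5, 1, 0) = (3, -15, -12).
With w = (0, 4, 6) − (5, 0, 5) = (-5, 4, 1), w · n = -87.
Distance = |w · n| / |n| = |-87| / √378 ≈ 4.4748.

4.4748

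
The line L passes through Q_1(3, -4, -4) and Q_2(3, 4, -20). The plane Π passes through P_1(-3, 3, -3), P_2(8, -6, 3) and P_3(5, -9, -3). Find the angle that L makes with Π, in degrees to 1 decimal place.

45.5

A direction vector for L is Q_2 − Q_1 = (0, 8, -16).
P_1P_2 = (11, -9, 6), P_1P_3 = (8, -12, 0); a normal to Π is P_1P_2 × P_1P_3 = (72, 48, -60).
Using P_1: Π has equation 72x + 48y - 60z = 108.
sin θ = |n·v| / (|n||v|) = |1344| / (√11088 · √320) = 0.71351.
θ ≈ 45.5°.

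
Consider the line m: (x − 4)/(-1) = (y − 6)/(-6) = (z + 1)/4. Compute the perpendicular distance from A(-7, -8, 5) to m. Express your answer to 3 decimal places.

m has direction (-1, -6, 4) through (4, 6, -1).
Taking (4, 6, -1) on m with direction v = (-1, -6, 4): w = A − (4, 6, -1) = (-11, -14, 6), and w × v = (-20, 38, 52).
Distance = |w × v| / |v| = √4548 / √53 ≈ 9.263.

9.263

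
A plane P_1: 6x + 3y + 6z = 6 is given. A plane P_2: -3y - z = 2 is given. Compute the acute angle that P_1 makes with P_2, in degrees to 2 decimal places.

58.19

cos θ = |n₁·n₂| / (|n₁||n₂|) = |-15| / (√81 · √10).
θ = arccos(0.52705) ≈ 58.19°.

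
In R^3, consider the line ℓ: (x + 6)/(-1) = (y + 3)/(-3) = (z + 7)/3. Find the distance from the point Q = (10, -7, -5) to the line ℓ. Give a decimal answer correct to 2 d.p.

16.61

ℓ has direction (-1, -3, 3) through (-6, -3, -7).
Taking (-6, -3, -7) on ℓ with direction v = (-1, -3, 3): w = Q − (-6, -3, -7) = (16, -4, 2), and w × v = (-6, -50, -52).
Distance = |w × v| / |v| = √5240 / √19 ≈ 16.61.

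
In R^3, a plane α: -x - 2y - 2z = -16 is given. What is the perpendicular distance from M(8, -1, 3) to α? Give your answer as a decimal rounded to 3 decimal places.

n·M − d = (-1)·(8) + (-2)·(-1) + (-2)·(3) − (-16) = 4; |n| = √9.
Distance = |4| / √9 = 4/√9 ≈ 1.333.

1.333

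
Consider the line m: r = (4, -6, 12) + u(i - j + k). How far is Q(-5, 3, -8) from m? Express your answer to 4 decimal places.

Taking (4, -6, 12) on m with direction v = (1, -1, 1): w = Q − (4, -6, 12) = (-9, 9, -20), and w × v = (-11, -11, 0).
Distance = |w × v| / |v| = √242 / √3 ≈ 8.9815.

8.9815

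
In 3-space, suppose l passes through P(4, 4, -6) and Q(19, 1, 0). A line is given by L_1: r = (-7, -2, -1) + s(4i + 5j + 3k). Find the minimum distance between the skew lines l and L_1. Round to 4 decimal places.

A direction vector for l is Q − P = (15, -3, 6).
Common perpendicular direction n = (15, -3, 6) × (4, 5, 3) = (-39, -21, 87).
With w = (-7, -2, -1) − (4, 4, -6) = (-11, -6, 5), w · n = 990.
Distance = |w · n| / |n| = |990| / √9531 ≈ 10.1407.

10.1407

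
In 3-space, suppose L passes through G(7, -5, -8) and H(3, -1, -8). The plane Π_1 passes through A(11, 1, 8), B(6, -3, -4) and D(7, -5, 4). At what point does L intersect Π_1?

(5, -3, -8)

A direction vector for L is H − G = (-4, 4, 0).
AB = (-5, -4, -12), AD = (-4, -6, -4); a normal to Π_1 is AB × AD = (-56, 28, 14).
Using A: Π_1 has equation -56x + 28y + 14z = -476.
Substitute r = (7, -5, -8) + t(-4, 4, 0) into the plane: -644 + 336t = -476, so t = 1/2.
Intersection: (7, -5, -8) + (1/2)·(-4, 4, 0) = (5, -3, -8).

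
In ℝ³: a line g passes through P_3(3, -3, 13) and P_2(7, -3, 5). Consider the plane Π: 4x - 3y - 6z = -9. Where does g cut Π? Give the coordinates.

(6, -3, 7)

A direction vector for g is P_2 − P_3 = (4, 0, -8).
Substitute r = (3, -3, 13) + t(4, 0, -8) into the plane: -57 + 64t = -9, so t = 3/4.
Intersection: (3, -3, 13) + (3/4)·(4, 0, -8) = (6, -3, 7).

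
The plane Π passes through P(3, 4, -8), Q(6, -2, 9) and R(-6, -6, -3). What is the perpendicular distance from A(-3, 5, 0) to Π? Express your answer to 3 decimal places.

7.171

PQ = (3, -6, 17), PR = (-9, -10, 5); a normal to Π is PQ × PR = (140, -168, -84).
Using P: Π has equation 140x - 168y - 84z = 420.
n·A − d = (140)·(-3) + (-168)·(5) + (-84)·(0) − 420 = -1680; |n| = √54880.
Distance = |-1680| / √54880 = 1680/√54880 ≈ 7.171.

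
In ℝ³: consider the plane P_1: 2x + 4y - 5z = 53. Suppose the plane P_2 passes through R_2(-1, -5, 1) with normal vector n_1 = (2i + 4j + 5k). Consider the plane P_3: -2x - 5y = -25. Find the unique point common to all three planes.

(-5, 7, -7)

P_2: n_1·r = n_1·R_2 gives 2x + 4y + 5z = -17.
Solving the 3×3 linear system 2x + 4y - 5z = 53, 2x + 4y + 5z = -17, -2x - 5y = -25 (e.g. by elimination or Cramer's rule, determinant = 20) gives (-5, 7, -7).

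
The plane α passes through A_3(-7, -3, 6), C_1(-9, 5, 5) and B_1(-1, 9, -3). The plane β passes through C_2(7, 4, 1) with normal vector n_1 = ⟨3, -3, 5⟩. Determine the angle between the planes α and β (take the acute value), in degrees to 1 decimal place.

A_3C_1 = (-2, 8, -1), A_3B_1 = (6, 12, -9); a normal to α is A_3C_1 × A_3B_1 = (-60, -24, -72).
Using A_3: α has equation -60x - 24y - 72z = 60.
β: n_1·r = n_1·C_2 gives 3x - 3y + 5z = 14.
cos θ = |n₁·n₂| / (|n₁||n₂|) = |-468| / (√9360 · √43).
θ = arccos(0.73769) ≈ 42.5°.

42.5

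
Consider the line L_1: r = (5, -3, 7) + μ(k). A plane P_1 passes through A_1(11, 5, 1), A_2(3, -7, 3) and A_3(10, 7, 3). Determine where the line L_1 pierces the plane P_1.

A_1A_2 = (-8, -12, 2), A_1A_3 = (-1, 2, 2); a normal to P_1 is A_1A_2 × A_1A_3 = (-28, 14, -28).
Using A_1: P_1 has equation -28x + 14y - 28z = -266.
Substitute r = (5, -3, 7) + t(0, 0, 1) into the plane: -378 + (-28)t = -266, so t = -4.
Intersection: (5, -3, 7) + (-4)·(0, 0, 1) = (5, -3, 3).

(5, -3, 3)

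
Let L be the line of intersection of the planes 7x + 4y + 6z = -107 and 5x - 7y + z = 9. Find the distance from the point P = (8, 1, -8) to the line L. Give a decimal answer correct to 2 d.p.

11.84

Direction of L: (7, 4, 6) × (5, -7, 1) = (46, 23, -69).
A point on L: solving the two plane equations with x = -7 gives (-7, -7, -5).
Taking (-7, -7, -5) on L with direction v = (46, 23, -69): w = P − (-7, -7, -5) = (15, 8, -3), and w × v = (-483, 897, -23).
Distance = |w × v| / |v| = √1038427 / √7406 ≈ 11.84.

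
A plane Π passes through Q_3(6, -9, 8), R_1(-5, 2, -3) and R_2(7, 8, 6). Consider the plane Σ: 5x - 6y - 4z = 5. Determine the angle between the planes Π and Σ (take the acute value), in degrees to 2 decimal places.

37.25

Q_3R_1 = (-11, 11, -11), Q_3R_2 = (1, 17, -2); a normal to Π is Q_3R_1 × Q_3R_2 = (165, -33, -198).
Using Q_3: Π has equation 165x - 33y - 198z = -297.
cos θ = |n₁·n₂| / (|n₁||n₂|) = |1815| / (√67518 · √77).
θ = arccos(0.79602) ≈ 37.25°.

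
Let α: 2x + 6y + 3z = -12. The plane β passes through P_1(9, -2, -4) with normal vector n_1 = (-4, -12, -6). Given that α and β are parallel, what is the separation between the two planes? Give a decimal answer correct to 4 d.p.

0.8571

β: n_1·r = n_1·P_1 gives -4x - 12y - 6z = 12.
Rescale β by 1/(-2): 2x + 6y + 3z = -6. Then distance = |-12 − (-6)| / √49 ≈ 0.8571.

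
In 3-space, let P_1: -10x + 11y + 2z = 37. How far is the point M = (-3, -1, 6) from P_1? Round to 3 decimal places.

n·M − d = (-10)·(-3) + (11)·(-1) + (2)·(6) − 37 = -6; |n| = √225.
Distance = |-6| / √225 = 6/√225 ≈ 0.400.

0.400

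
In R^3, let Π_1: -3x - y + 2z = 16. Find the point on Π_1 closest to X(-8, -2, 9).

(-2, 0, 5)

Foot = X − λn with λ = (n·X − d)/|n|² = (44 − 16)/14 = 2.
Foot = (-8, -2, 9) − 2·(-3, -1, 2) = (-2, 0, 5).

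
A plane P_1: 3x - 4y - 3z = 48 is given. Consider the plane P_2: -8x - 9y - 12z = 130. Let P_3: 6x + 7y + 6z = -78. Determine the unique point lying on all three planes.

Solving the 3×3 linear system 3x - 4y - 3z = 48, -8x - 9y - 12z = 130, 6x + 7y + 6z = -78 (e.g. by elimination or Cramer's rule, determinant = 192) gives (1, -6, -7).

(1, -6, -7)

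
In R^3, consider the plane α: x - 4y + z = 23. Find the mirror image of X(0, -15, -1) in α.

(-4, 1, -5)

λ = (n·X − d)/|n|² = (59 − 23)/18 = 2.
Reflection = X − 2λn = (0, -15, -1) − 4·(1, -4, 1) = (-4, 1, -5).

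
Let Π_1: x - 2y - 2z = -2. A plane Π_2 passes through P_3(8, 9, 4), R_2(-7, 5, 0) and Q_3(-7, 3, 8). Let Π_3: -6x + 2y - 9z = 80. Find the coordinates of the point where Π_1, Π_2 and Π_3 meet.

P_3R_2 = (-15, -4, -4), P_3Q_3 = (-15, -6, 4); a normal to Π_2 is P_3R_2 × P_3Q_3 = (-40, 120, 30).
Using P_3: Π_2 has equation -40x + 120y + 30z = 880.
Solving the 3×3 linear system x - 2y - 2z = -2, -40x + 120y + 30z = 880, -6x + 2y - 9z = 80 (e.g. by elimination or Cramer's rule, determinant = -1340) gives (2, 10, -8).

(2, 10, -8)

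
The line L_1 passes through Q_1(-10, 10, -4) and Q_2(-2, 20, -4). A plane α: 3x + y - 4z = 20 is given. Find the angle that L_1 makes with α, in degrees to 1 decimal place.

31.4

A direction vector for L_1 is Q_2 − Q_1 = (8, 10, 0).
sin θ = |n·v| / (|n||v|) = |34| / (√26 · √164) = 0.52068.
θ ≈ 31.4°.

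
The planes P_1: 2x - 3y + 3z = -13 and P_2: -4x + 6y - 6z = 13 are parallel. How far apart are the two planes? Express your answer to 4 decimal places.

Rescale P_2 by 1/(-2): 2x - 3y + 3z = -13/2. Then distance = |-13 − (-13/2)| / √22 ≈ 1.3858.

1.3858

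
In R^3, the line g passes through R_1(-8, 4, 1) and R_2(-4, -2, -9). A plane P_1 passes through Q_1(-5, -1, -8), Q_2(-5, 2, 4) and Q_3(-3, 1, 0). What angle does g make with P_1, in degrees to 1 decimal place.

A direction vector for g is R_2 − R_1 = (4, -6, -10).
Q_1Q_2 = (0, 3, 12), Q_1Q_3 = (2, 2, 8); a normal to P_1 is Q_1Q_2 × Q_1Q_3 = (0, 24, -6).
Using Q_1: P_1 has equation 24y - 6z = 24.
sin θ = |n·v| / (|n||v|) = |-84| / (√612 · √152) = 0.27541.
θ ≈ 16.0°.

16.0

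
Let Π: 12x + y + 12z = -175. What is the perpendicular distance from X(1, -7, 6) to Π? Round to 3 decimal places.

14.824

n·X − d = (12)·(1) + (1)·(-7) + (12)·(6) − (-175) = 252; |n| = √289.
Distance = |252| / √289 = 252/√289 ≈ 14.824.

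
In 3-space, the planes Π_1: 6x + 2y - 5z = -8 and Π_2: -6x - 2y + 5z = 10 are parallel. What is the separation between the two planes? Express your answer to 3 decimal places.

Rescale Π_2 by 1/(-1): 6x + 2y - 5z = -10. Then distance = |-8 − (-10)| / √65 ≈ 0.248.

0.248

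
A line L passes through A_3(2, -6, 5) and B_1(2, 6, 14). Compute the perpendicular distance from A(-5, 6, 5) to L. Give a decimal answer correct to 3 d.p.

10.042

A direction vector for L is B_1 − A_3 = (0, 12, 9).
Taking (2, -6, 5) on L with direction v = (0, 12, 9): w = A − (2, -6, 5) = (-7, 12, 0), and w × v = (108, 63, -84).
Distance = |w × v| / |v| = √22689 / √225 ≈ 10.042.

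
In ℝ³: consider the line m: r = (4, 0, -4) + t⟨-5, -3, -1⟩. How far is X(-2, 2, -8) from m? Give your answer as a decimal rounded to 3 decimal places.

Taking (4, 0, -4) on m with direction v = (-5, -3, -1): w = X − (4, 0, -4) = (-6, 2, -4), and w × v = (-14, 14, 28).
Distance = |w × v| / |v| = √1176 / √35 ≈ 5.797.

5.797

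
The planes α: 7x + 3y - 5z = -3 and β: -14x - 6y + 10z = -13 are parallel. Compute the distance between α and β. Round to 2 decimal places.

1.04

Rescale β by 1/(-2): 7x + 3y - 5z = 13/2. Then distance = |-3 − (13/2)| / √83 ≈ 1.04.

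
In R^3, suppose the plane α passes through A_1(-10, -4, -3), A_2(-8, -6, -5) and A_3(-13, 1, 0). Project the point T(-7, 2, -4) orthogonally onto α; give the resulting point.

(-8, 2, -5)

A_1A_2 = (2, -2, -2), A_1A_3 = (-3, 5, 3); a normal to α is A_1A_2 × A_1A_3 = (4, 0, 4).
Using A_1: α has equation 4x + 4z = -52.
Foot = T − λn with λ = (n·T − d)/|n|² = (-44 − (-52))/32 = 1/4.
Foot = (-7, 2, -4) − (1/4)·(4, 0, 4) = (-8, 2, -5).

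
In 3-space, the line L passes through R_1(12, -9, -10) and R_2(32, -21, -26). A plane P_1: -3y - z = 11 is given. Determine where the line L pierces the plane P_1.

(2, -3, -2)

A direction vector for L is R_2 − R_1 = (20, -12, -16).
Substitute r = (12, -9, -10) + t(20, -12, -16) into the plane: 37 + 52t = 11, so t = -1/2.
Intersection: (12, -9, -10) + (-1/2)·(20, -12, -16) = (2, -3, -2).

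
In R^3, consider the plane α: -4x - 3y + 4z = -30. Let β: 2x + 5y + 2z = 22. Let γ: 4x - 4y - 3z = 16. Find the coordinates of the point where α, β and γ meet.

(6, 2, 0)

Solving the 3×3 linear system -4x - 3y + 4z = -30, 2x + 5y + 2z = 22, 4x - 4y - 3z = 16 (e.g. by elimination or Cramer's rule, determinant = -126) gives (6, 2, 0).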